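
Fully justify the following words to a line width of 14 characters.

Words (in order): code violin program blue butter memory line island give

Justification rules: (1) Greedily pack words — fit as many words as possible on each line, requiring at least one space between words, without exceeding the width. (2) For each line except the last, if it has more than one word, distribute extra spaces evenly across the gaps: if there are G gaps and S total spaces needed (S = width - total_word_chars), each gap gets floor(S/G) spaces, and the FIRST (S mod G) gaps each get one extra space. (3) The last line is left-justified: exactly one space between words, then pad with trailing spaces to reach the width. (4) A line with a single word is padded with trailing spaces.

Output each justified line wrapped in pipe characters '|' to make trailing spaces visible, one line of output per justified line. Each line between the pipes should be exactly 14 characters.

Answer: |code    violin|
|program   blue|
|butter  memory|
|line    island|
|give          |

Derivation:
Line 1: ['code', 'violin'] (min_width=11, slack=3)
Line 2: ['program', 'blue'] (min_width=12, slack=2)
Line 3: ['butter', 'memory'] (min_width=13, slack=1)
Line 4: ['line', 'island'] (min_width=11, slack=3)
Line 5: ['give'] (min_width=4, slack=10)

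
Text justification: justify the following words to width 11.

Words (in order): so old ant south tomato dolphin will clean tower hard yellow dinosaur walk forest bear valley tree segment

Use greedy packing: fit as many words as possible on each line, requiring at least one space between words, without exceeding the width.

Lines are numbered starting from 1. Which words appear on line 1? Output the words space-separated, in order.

Answer: so old ant

Derivation:
Line 1: ['so', 'old', 'ant'] (min_width=10, slack=1)
Line 2: ['south'] (min_width=5, slack=6)
Line 3: ['tomato'] (min_width=6, slack=5)
Line 4: ['dolphin'] (min_width=7, slack=4)
Line 5: ['will', 'clean'] (min_width=10, slack=1)
Line 6: ['tower', 'hard'] (min_width=10, slack=1)
Line 7: ['yellow'] (min_width=6, slack=5)
Line 8: ['dinosaur'] (min_width=8, slack=3)
Line 9: ['walk', 'forest'] (min_width=11, slack=0)
Line 10: ['bear', 'valley'] (min_width=11, slack=0)
Line 11: ['tree'] (min_width=4, slack=7)
Line 12: ['segment'] (min_width=7, slack=4)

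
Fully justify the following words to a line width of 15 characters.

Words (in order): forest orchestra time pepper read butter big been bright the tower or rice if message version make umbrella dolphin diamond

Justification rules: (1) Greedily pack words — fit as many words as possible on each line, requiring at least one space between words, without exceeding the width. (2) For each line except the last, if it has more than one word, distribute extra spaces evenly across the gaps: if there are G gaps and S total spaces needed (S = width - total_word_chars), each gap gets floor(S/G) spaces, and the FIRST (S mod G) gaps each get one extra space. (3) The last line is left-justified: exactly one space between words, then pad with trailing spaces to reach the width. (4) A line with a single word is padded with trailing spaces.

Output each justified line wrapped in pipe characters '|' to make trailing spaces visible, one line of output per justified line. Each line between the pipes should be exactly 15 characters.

Answer: |forest         |
|orchestra  time|
|pepper     read|
|butter big been|
|bright      the|
|tower  or  rice|
|if      message|
|version    make|
|umbrella       |
|dolphin diamond|

Derivation:
Line 1: ['forest'] (min_width=6, slack=9)
Line 2: ['orchestra', 'time'] (min_width=14, slack=1)
Line 3: ['pepper', 'read'] (min_width=11, slack=4)
Line 4: ['butter', 'big', 'been'] (min_width=15, slack=0)
Line 5: ['bright', 'the'] (min_width=10, slack=5)
Line 6: ['tower', 'or', 'rice'] (min_width=13, slack=2)
Line 7: ['if', 'message'] (min_width=10, slack=5)
Line 8: ['version', 'make'] (min_width=12, slack=3)
Line 9: ['umbrella'] (min_width=8, slack=7)
Line 10: ['dolphin', 'diamond'] (min_width=15, slack=0)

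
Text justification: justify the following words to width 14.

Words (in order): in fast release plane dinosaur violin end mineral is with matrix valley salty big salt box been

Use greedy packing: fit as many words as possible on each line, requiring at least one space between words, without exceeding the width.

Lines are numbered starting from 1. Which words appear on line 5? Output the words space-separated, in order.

Line 1: ['in', 'fast'] (min_width=7, slack=7)
Line 2: ['release', 'plane'] (min_width=13, slack=1)
Line 3: ['dinosaur'] (min_width=8, slack=6)
Line 4: ['violin', 'end'] (min_width=10, slack=4)
Line 5: ['mineral', 'is'] (min_width=10, slack=4)
Line 6: ['with', 'matrix'] (min_width=11, slack=3)
Line 7: ['valley', 'salty'] (min_width=12, slack=2)
Line 8: ['big', 'salt', 'box'] (min_width=12, slack=2)
Line 9: ['been'] (min_width=4, slack=10)

Answer: mineral is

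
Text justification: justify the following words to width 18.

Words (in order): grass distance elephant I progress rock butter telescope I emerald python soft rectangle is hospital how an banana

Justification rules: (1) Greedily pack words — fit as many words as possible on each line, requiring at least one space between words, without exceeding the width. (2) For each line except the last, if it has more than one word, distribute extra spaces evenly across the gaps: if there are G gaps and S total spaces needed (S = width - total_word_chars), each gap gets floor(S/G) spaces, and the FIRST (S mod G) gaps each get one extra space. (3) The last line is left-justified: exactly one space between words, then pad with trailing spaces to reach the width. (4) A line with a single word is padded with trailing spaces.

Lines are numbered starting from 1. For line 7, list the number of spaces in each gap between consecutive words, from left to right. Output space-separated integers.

Answer: 3 2

Derivation:
Line 1: ['grass', 'distance'] (min_width=14, slack=4)
Line 2: ['elephant', 'I'] (min_width=10, slack=8)
Line 3: ['progress', 'rock'] (min_width=13, slack=5)
Line 4: ['butter', 'telescope', 'I'] (min_width=18, slack=0)
Line 5: ['emerald', 'python'] (min_width=14, slack=4)
Line 6: ['soft', 'rectangle', 'is'] (min_width=17, slack=1)
Line 7: ['hospital', 'how', 'an'] (min_width=15, slack=3)
Line 8: ['banana'] (min_width=6, slack=12)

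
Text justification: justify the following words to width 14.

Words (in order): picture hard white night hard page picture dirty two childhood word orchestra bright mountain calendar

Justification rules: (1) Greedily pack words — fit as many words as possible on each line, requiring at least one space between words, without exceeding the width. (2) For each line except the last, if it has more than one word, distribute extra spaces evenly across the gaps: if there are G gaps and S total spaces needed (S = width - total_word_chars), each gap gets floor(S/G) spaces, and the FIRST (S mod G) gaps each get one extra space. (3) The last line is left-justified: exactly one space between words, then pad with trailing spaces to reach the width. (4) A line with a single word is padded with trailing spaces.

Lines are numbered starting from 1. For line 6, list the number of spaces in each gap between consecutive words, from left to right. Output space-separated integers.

Line 1: ['picture', 'hard'] (min_width=12, slack=2)
Line 2: ['white', 'night'] (min_width=11, slack=3)
Line 3: ['hard', 'page'] (min_width=9, slack=5)
Line 4: ['picture', 'dirty'] (min_width=13, slack=1)
Line 5: ['two', 'childhood'] (min_width=13, slack=1)
Line 6: ['word', 'orchestra'] (min_width=14, slack=0)
Line 7: ['bright'] (min_width=6, slack=8)
Line 8: ['mountain'] (min_width=8, slack=6)
Line 9: ['calendar'] (min_width=8, slack=6)

Answer: 1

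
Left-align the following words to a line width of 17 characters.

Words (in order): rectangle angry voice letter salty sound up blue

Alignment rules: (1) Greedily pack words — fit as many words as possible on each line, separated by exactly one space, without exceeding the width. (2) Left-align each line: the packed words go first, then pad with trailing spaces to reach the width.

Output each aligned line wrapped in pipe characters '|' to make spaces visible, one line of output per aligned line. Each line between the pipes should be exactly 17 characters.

Answer: |rectangle angry  |
|voice letter     |
|salty sound up   |
|blue             |

Derivation:
Line 1: ['rectangle', 'angry'] (min_width=15, slack=2)
Line 2: ['voice', 'letter'] (min_width=12, slack=5)
Line 3: ['salty', 'sound', 'up'] (min_width=14, slack=3)
Line 4: ['blue'] (min_width=4, slack=13)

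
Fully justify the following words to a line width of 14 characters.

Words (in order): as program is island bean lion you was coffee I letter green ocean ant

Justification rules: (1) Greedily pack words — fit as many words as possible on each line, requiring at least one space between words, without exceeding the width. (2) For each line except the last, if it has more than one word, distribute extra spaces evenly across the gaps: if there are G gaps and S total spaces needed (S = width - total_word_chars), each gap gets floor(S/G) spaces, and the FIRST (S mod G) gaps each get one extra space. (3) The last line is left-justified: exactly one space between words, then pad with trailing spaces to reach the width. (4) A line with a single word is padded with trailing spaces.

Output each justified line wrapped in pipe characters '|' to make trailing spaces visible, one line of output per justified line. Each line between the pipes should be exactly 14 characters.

Answer: |as  program is|
|island    bean|
|lion  you  was|
|coffee       I|
|letter   green|
|ocean ant     |

Derivation:
Line 1: ['as', 'program', 'is'] (min_width=13, slack=1)
Line 2: ['island', 'bean'] (min_width=11, slack=3)
Line 3: ['lion', 'you', 'was'] (min_width=12, slack=2)
Line 4: ['coffee', 'I'] (min_width=8, slack=6)
Line 5: ['letter', 'green'] (min_width=12, slack=2)
Line 6: ['ocean', 'ant'] (min_width=9, slack=5)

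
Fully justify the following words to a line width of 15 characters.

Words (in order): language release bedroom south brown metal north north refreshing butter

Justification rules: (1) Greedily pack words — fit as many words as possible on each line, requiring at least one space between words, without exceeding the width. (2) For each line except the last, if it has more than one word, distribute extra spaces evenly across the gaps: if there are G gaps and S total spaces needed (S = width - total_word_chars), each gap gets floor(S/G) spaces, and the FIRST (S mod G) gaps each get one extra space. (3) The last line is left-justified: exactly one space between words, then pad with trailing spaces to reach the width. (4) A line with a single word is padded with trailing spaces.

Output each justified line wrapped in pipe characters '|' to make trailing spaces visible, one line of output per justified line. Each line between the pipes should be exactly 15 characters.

Answer: |language       |
|release bedroom|
|south     brown|
|metal     north|
|north          |
|refreshing     |
|butter         |

Derivation:
Line 1: ['language'] (min_width=8, slack=7)
Line 2: ['release', 'bedroom'] (min_width=15, slack=0)
Line 3: ['south', 'brown'] (min_width=11, slack=4)
Line 4: ['metal', 'north'] (min_width=11, slack=4)
Line 5: ['north'] (min_width=5, slack=10)
Line 6: ['refreshing'] (min_width=10, slack=5)
Line 7: ['butter'] (min_width=6, slack=9)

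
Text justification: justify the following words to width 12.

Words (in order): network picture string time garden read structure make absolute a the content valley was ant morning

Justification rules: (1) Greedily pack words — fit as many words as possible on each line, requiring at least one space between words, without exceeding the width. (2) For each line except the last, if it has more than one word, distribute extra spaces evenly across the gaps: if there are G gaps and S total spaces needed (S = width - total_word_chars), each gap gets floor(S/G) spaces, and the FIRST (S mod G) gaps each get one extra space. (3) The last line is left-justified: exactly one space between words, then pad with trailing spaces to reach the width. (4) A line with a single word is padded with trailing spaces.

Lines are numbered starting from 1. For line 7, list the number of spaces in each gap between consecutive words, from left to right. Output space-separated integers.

Answer: 3

Derivation:
Line 1: ['network'] (min_width=7, slack=5)
Line 2: ['picture'] (min_width=7, slack=5)
Line 3: ['string', 'time'] (min_width=11, slack=1)
Line 4: ['garden', 'read'] (min_width=11, slack=1)
Line 5: ['structure'] (min_width=9, slack=3)
Line 6: ['make'] (min_width=4, slack=8)
Line 7: ['absolute', 'a'] (min_width=10, slack=2)
Line 8: ['the', 'content'] (min_width=11, slack=1)
Line 9: ['valley', 'was'] (min_width=10, slack=2)
Line 10: ['ant', 'morning'] (min_width=11, slack=1)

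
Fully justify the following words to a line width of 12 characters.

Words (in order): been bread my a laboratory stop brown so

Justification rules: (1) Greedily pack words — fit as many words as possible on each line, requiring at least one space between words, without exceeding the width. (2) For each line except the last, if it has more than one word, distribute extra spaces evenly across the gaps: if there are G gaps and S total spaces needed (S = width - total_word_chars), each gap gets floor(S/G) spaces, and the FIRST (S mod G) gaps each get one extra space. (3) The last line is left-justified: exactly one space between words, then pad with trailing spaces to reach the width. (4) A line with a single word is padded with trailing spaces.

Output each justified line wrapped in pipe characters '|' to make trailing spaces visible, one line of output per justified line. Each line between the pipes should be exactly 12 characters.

Answer: |been   bread|
|my         a|
|laboratory  |
|stop   brown|
|so          |

Derivation:
Line 1: ['been', 'bread'] (min_width=10, slack=2)
Line 2: ['my', 'a'] (min_width=4, slack=8)
Line 3: ['laboratory'] (min_width=10, slack=2)
Line 4: ['stop', 'brown'] (min_width=10, slack=2)
Line 5: ['so'] (min_width=2, slack=10)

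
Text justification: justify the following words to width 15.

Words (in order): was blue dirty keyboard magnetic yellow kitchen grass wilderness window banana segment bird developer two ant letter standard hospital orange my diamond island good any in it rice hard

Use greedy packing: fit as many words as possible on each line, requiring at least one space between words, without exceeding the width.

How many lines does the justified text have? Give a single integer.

Line 1: ['was', 'blue', 'dirty'] (min_width=14, slack=1)
Line 2: ['keyboard'] (min_width=8, slack=7)
Line 3: ['magnetic', 'yellow'] (min_width=15, slack=0)
Line 4: ['kitchen', 'grass'] (min_width=13, slack=2)
Line 5: ['wilderness'] (min_width=10, slack=5)
Line 6: ['window', 'banana'] (min_width=13, slack=2)
Line 7: ['segment', 'bird'] (min_width=12, slack=3)
Line 8: ['developer', 'two'] (min_width=13, slack=2)
Line 9: ['ant', 'letter'] (min_width=10, slack=5)
Line 10: ['standard'] (min_width=8, slack=7)
Line 11: ['hospital', 'orange'] (min_width=15, slack=0)
Line 12: ['my', 'diamond'] (min_width=10, slack=5)
Line 13: ['island', 'good', 'any'] (min_width=15, slack=0)
Line 14: ['in', 'it', 'rice', 'hard'] (min_width=15, slack=0)
Total lines: 14

Answer: 14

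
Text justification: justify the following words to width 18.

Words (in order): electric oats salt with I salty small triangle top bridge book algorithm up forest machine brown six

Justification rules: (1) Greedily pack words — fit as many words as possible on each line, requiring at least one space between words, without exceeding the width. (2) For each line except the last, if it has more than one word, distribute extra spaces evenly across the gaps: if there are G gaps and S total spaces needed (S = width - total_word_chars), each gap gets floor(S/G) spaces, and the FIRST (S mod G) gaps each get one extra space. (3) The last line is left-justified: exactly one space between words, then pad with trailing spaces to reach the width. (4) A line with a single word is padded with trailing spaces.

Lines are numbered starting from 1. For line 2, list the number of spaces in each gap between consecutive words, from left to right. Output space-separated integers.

Line 1: ['electric', 'oats', 'salt'] (min_width=18, slack=0)
Line 2: ['with', 'I', 'salty', 'small'] (min_width=18, slack=0)
Line 3: ['triangle', 'top'] (min_width=12, slack=6)
Line 4: ['bridge', 'book'] (min_width=11, slack=7)
Line 5: ['algorithm', 'up'] (min_width=12, slack=6)
Line 6: ['forest', 'machine'] (min_width=14, slack=4)
Line 7: ['brown', 'six'] (min_width=9, slack=9)

Answer: 1 1 1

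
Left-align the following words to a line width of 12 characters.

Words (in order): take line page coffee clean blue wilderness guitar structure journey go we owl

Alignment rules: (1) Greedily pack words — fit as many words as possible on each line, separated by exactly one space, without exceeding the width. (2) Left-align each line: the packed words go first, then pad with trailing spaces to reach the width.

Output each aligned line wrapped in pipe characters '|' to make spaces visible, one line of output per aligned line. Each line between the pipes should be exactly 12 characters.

Line 1: ['take', 'line'] (min_width=9, slack=3)
Line 2: ['page', 'coffee'] (min_width=11, slack=1)
Line 3: ['clean', 'blue'] (min_width=10, slack=2)
Line 4: ['wilderness'] (min_width=10, slack=2)
Line 5: ['guitar'] (min_width=6, slack=6)
Line 6: ['structure'] (min_width=9, slack=3)
Line 7: ['journey', 'go'] (min_width=10, slack=2)
Line 8: ['we', 'owl'] (min_width=6, slack=6)

Answer: |take line   |
|page coffee |
|clean blue  |
|wilderness  |
|guitar      |
|structure   |
|journey go  |
|we owl      |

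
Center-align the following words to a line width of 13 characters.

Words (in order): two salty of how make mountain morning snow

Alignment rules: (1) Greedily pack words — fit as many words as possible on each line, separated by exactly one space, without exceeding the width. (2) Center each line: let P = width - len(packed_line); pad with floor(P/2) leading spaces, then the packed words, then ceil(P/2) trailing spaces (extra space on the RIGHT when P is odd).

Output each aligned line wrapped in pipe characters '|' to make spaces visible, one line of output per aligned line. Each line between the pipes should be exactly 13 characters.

Line 1: ['two', 'salty', 'of'] (min_width=12, slack=1)
Line 2: ['how', 'make'] (min_width=8, slack=5)
Line 3: ['mountain'] (min_width=8, slack=5)
Line 4: ['morning', 'snow'] (min_width=12, slack=1)

Answer: |two salty of |
|  how make   |
|  mountain   |
|morning snow |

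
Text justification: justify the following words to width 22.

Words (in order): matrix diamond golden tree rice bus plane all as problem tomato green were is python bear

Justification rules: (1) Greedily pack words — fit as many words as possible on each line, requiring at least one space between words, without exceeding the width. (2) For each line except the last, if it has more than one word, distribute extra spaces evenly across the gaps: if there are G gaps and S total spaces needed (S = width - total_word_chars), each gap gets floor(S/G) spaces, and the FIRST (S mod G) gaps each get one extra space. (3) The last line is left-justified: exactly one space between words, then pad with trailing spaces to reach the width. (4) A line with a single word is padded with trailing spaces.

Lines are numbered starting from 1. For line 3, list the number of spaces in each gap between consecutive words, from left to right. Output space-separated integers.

Line 1: ['matrix', 'diamond', 'golden'] (min_width=21, slack=1)
Line 2: ['tree', 'rice', 'bus', 'plane'] (min_width=19, slack=3)
Line 3: ['all', 'as', 'problem', 'tomato'] (min_width=21, slack=1)
Line 4: ['green', 'were', 'is', 'python'] (min_width=20, slack=2)
Line 5: ['bear'] (min_width=4, slack=18)

Answer: 2 1 1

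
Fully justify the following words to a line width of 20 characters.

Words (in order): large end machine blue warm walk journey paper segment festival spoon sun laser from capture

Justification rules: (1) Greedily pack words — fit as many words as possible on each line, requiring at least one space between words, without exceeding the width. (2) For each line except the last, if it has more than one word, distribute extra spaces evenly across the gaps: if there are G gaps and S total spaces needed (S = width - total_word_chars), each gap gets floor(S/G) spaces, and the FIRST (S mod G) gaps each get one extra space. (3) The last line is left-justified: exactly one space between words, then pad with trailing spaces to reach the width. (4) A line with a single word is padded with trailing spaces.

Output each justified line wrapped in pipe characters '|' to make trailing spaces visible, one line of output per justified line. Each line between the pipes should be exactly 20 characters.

Answer: |large   end  machine|
|blue    warm    walk|
|journey        paper|
|segment     festival|
|spoon sun laser from|
|capture             |

Derivation:
Line 1: ['large', 'end', 'machine'] (min_width=17, slack=3)
Line 2: ['blue', 'warm', 'walk'] (min_width=14, slack=6)
Line 3: ['journey', 'paper'] (min_width=13, slack=7)
Line 4: ['segment', 'festival'] (min_width=16, slack=4)
Line 5: ['spoon', 'sun', 'laser', 'from'] (min_width=20, slack=0)
Line 6: ['capture'] (min_width=7, slack=13)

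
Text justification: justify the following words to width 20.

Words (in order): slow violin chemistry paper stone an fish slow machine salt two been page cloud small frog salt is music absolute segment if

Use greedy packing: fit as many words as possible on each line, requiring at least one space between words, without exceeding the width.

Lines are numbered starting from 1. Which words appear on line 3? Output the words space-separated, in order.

Answer: stone an fish slow

Derivation:
Line 1: ['slow', 'violin'] (min_width=11, slack=9)
Line 2: ['chemistry', 'paper'] (min_width=15, slack=5)
Line 3: ['stone', 'an', 'fish', 'slow'] (min_width=18, slack=2)
Line 4: ['machine', 'salt', 'two'] (min_width=16, slack=4)
Line 5: ['been', 'page', 'cloud'] (min_width=15, slack=5)
Line 6: ['small', 'frog', 'salt', 'is'] (min_width=18, slack=2)
Line 7: ['music', 'absolute'] (min_width=14, slack=6)
Line 8: ['segment', 'if'] (min_width=10, slack=10)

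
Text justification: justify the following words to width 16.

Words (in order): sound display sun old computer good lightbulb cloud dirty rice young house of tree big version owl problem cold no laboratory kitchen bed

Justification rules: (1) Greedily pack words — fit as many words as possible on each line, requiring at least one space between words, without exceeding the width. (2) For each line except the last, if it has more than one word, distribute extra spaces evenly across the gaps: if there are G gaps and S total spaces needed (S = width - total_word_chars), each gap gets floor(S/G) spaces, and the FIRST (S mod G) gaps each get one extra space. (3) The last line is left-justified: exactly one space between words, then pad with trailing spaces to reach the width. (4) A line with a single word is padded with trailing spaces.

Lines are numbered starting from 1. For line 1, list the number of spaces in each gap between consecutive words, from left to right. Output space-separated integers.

Line 1: ['sound', 'display'] (min_width=13, slack=3)
Line 2: ['sun', 'old', 'computer'] (min_width=16, slack=0)
Line 3: ['good', 'lightbulb'] (min_width=14, slack=2)
Line 4: ['cloud', 'dirty', 'rice'] (min_width=16, slack=0)
Line 5: ['young', 'house', 'of'] (min_width=14, slack=2)
Line 6: ['tree', 'big', 'version'] (min_width=16, slack=0)
Line 7: ['owl', 'problem', 'cold'] (min_width=16, slack=0)
Line 8: ['no', 'laboratory'] (min_width=13, slack=3)
Line 9: ['kitchen', 'bed'] (min_width=11, slack=5)

Answer: 4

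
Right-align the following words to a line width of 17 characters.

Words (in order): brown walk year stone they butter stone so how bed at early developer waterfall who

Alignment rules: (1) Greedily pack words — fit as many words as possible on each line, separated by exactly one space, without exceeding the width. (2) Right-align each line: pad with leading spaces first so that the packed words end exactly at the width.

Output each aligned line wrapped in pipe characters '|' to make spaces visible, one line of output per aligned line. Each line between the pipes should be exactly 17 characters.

Line 1: ['brown', 'walk', 'year'] (min_width=15, slack=2)
Line 2: ['stone', 'they', 'butter'] (min_width=17, slack=0)
Line 3: ['stone', 'so', 'how', 'bed'] (min_width=16, slack=1)
Line 4: ['at', 'early'] (min_width=8, slack=9)
Line 5: ['developer'] (min_width=9, slack=8)
Line 6: ['waterfall', 'who'] (min_width=13, slack=4)

Answer: |  brown walk year|
|stone they butter|
| stone so how bed|
|         at early|
|        developer|
|    waterfall who|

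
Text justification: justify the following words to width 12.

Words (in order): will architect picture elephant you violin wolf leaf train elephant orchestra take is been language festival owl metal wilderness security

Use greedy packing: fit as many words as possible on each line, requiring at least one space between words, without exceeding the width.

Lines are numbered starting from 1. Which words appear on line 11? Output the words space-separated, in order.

Answer: festival owl

Derivation:
Line 1: ['will'] (min_width=4, slack=8)
Line 2: ['architect'] (min_width=9, slack=3)
Line 3: ['picture'] (min_width=7, slack=5)
Line 4: ['elephant', 'you'] (min_width=12, slack=0)
Line 5: ['violin', 'wolf'] (min_width=11, slack=1)
Line 6: ['leaf', 'train'] (min_width=10, slack=2)
Line 7: ['elephant'] (min_width=8, slack=4)
Line 8: ['orchestra'] (min_width=9, slack=3)
Line 9: ['take', 'is', 'been'] (min_width=12, slack=0)
Line 10: ['language'] (min_width=8, slack=4)
Line 11: ['festival', 'owl'] (min_width=12, slack=0)
Line 12: ['metal'] (min_width=5, slack=7)
Line 13: ['wilderness'] (min_width=10, slack=2)
Line 14: ['security'] (min_width=8, slack=4)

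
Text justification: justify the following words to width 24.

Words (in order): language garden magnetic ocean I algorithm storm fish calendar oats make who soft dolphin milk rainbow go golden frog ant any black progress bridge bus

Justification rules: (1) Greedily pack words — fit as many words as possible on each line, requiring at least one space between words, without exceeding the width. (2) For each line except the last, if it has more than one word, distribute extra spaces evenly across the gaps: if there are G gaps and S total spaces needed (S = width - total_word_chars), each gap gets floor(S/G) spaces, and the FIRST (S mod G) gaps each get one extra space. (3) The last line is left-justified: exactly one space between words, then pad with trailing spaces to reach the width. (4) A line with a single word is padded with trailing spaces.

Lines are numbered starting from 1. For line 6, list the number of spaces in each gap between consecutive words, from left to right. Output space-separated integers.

Line 1: ['language', 'garden', 'magnetic'] (min_width=24, slack=0)
Line 2: ['ocean', 'I', 'algorithm', 'storm'] (min_width=23, slack=1)
Line 3: ['fish', 'calendar', 'oats', 'make'] (min_width=23, slack=1)
Line 4: ['who', 'soft', 'dolphin', 'milk'] (min_width=21, slack=3)
Line 5: ['rainbow', 'go', 'golden', 'frog'] (min_width=22, slack=2)
Line 6: ['ant', 'any', 'black', 'progress'] (min_width=22, slack=2)
Line 7: ['bridge', 'bus'] (min_width=10, slack=14)

Answer: 2 2 1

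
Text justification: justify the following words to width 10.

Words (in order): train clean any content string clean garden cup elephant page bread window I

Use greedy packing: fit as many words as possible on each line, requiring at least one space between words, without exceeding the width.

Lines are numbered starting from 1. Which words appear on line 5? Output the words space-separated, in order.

Line 1: ['train'] (min_width=5, slack=5)
Line 2: ['clean', 'any'] (min_width=9, slack=1)
Line 3: ['content'] (min_width=7, slack=3)
Line 4: ['string'] (min_width=6, slack=4)
Line 5: ['clean'] (min_width=5, slack=5)
Line 6: ['garden', 'cup'] (min_width=10, slack=0)
Line 7: ['elephant'] (min_width=8, slack=2)
Line 8: ['page', 'bread'] (min_width=10, slack=0)
Line 9: ['window', 'I'] (min_width=8, slack=2)

Answer: clean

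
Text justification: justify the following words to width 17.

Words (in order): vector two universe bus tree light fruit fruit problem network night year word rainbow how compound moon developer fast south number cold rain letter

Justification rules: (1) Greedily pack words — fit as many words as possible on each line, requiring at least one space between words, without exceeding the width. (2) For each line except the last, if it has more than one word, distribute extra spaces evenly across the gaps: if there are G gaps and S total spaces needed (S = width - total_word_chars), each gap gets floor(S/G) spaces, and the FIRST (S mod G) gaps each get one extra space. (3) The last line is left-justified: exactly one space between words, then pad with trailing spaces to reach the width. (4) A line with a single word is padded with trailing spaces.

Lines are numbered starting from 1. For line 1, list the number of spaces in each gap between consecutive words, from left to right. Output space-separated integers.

Answer: 8

Derivation:
Line 1: ['vector', 'two'] (min_width=10, slack=7)
Line 2: ['universe', 'bus', 'tree'] (min_width=17, slack=0)
Line 3: ['light', 'fruit', 'fruit'] (min_width=17, slack=0)
Line 4: ['problem', 'network'] (min_width=15, slack=2)
Line 5: ['night', 'year', 'word'] (min_width=15, slack=2)
Line 6: ['rainbow', 'how'] (min_width=11, slack=6)
Line 7: ['compound', 'moon'] (min_width=13, slack=4)
Line 8: ['developer', 'fast'] (min_width=14, slack=3)
Line 9: ['south', 'number', 'cold'] (min_width=17, slack=0)
Line 10: ['rain', 'letter'] (min_width=11, slack=6)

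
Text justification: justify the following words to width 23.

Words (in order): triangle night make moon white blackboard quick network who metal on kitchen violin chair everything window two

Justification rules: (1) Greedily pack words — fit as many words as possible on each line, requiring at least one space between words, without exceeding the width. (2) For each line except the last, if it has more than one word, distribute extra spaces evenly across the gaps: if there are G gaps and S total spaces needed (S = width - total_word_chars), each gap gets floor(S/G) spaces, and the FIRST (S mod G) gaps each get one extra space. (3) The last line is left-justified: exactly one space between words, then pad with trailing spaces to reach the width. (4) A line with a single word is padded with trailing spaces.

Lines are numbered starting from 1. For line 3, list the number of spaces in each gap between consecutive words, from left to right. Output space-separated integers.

Line 1: ['triangle', 'night', 'make'] (min_width=19, slack=4)
Line 2: ['moon', 'white', 'blackboard'] (min_width=21, slack=2)
Line 3: ['quick', 'network', 'who', 'metal'] (min_width=23, slack=0)
Line 4: ['on', 'kitchen', 'violin', 'chair'] (min_width=23, slack=0)
Line 5: ['everything', 'window', 'two'] (min_width=21, slack=2)

Answer: 1 1 1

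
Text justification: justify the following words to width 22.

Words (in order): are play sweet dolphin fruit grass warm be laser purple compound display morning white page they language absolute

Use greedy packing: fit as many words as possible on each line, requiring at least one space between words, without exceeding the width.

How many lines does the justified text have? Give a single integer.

Answer: 6

Derivation:
Line 1: ['are', 'play', 'sweet', 'dolphin'] (min_width=22, slack=0)
Line 2: ['fruit', 'grass', 'warm', 'be'] (min_width=19, slack=3)
Line 3: ['laser', 'purple', 'compound'] (min_width=21, slack=1)
Line 4: ['display', 'morning', 'white'] (min_width=21, slack=1)
Line 5: ['page', 'they', 'language'] (min_width=18, slack=4)
Line 6: ['absolute'] (min_width=8, slack=14)
Total lines: 6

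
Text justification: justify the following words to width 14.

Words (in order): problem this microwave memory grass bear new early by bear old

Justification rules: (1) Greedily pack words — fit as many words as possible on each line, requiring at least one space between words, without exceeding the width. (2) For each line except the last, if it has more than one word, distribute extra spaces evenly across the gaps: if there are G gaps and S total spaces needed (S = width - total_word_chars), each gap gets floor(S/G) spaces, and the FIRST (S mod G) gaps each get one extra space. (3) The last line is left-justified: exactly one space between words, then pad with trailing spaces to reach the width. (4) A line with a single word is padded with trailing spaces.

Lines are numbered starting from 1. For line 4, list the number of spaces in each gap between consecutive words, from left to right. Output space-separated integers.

Line 1: ['problem', 'this'] (min_width=12, slack=2)
Line 2: ['microwave'] (min_width=9, slack=5)
Line 3: ['memory', 'grass'] (min_width=12, slack=2)
Line 4: ['bear', 'new', 'early'] (min_width=14, slack=0)
Line 5: ['by', 'bear', 'old'] (min_width=11, slack=3)

Answer: 1 1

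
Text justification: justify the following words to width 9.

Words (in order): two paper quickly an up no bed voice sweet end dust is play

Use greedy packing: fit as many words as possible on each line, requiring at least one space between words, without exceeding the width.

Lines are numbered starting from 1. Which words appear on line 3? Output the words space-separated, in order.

Answer: an up no

Derivation:
Line 1: ['two', 'paper'] (min_width=9, slack=0)
Line 2: ['quickly'] (min_width=7, slack=2)
Line 3: ['an', 'up', 'no'] (min_width=8, slack=1)
Line 4: ['bed', 'voice'] (min_width=9, slack=0)
Line 5: ['sweet', 'end'] (min_width=9, slack=0)
Line 6: ['dust', 'is'] (min_width=7, slack=2)
Line 7: ['play'] (min_width=4, slack=5)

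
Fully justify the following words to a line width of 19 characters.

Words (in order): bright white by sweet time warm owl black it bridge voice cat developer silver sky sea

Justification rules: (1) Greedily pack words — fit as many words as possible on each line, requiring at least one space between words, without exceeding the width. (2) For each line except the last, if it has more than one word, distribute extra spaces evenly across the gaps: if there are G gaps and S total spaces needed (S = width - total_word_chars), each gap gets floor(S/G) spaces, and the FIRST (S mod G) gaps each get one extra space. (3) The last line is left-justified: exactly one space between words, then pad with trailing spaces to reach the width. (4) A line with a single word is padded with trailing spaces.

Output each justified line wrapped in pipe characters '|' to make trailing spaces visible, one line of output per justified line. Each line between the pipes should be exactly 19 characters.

Line 1: ['bright', 'white', 'by'] (min_width=15, slack=4)
Line 2: ['sweet', 'time', 'warm', 'owl'] (min_width=19, slack=0)
Line 3: ['black', 'it', 'bridge'] (min_width=15, slack=4)
Line 4: ['voice', 'cat', 'developer'] (min_width=19, slack=0)
Line 5: ['silver', 'sky', 'sea'] (min_width=14, slack=5)

Answer: |bright   white   by|
|sweet time warm owl|
|black   it   bridge|
|voice cat developer|
|silver sky sea     |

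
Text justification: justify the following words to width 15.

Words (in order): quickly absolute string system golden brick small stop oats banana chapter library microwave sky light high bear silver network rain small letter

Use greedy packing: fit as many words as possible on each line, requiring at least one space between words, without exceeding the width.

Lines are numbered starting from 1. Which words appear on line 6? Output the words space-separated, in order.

Line 1: ['quickly'] (min_width=7, slack=8)
Line 2: ['absolute', 'string'] (min_width=15, slack=0)
Line 3: ['system', 'golden'] (min_width=13, slack=2)
Line 4: ['brick', 'small'] (min_width=11, slack=4)
Line 5: ['stop', 'oats'] (min_width=9, slack=6)
Line 6: ['banana', 'chapter'] (min_width=14, slack=1)
Line 7: ['library'] (min_width=7, slack=8)
Line 8: ['microwave', 'sky'] (min_width=13, slack=2)
Line 9: ['light', 'high', 'bear'] (min_width=15, slack=0)
Line 10: ['silver', 'network'] (min_width=14, slack=1)
Line 11: ['rain', 'small'] (min_width=10, slack=5)
Line 12: ['letter'] (min_width=6, slack=9)

Answer: banana chapter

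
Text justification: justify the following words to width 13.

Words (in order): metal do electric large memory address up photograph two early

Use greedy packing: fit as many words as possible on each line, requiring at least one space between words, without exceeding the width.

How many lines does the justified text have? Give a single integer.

Answer: 6

Derivation:
Line 1: ['metal', 'do'] (min_width=8, slack=5)
Line 2: ['electric'] (min_width=8, slack=5)
Line 3: ['large', 'memory'] (min_width=12, slack=1)
Line 4: ['address', 'up'] (min_width=10, slack=3)
Line 5: ['photograph'] (min_width=10, slack=3)
Line 6: ['two', 'early'] (min_width=9, slack=4)
Total lines: 6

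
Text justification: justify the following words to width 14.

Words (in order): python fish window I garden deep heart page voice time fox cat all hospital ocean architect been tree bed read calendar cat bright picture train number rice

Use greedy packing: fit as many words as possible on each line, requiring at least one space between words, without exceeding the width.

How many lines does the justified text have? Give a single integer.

Line 1: ['python', 'fish'] (min_width=11, slack=3)
Line 2: ['window', 'I'] (min_width=8, slack=6)
Line 3: ['garden', 'deep'] (min_width=11, slack=3)
Line 4: ['heart', 'page'] (min_width=10, slack=4)
Line 5: ['voice', 'time', 'fox'] (min_width=14, slack=0)
Line 6: ['cat', 'all'] (min_width=7, slack=7)
Line 7: ['hospital', 'ocean'] (min_width=14, slack=0)
Line 8: ['architect', 'been'] (min_width=14, slack=0)
Line 9: ['tree', 'bed', 'read'] (min_width=13, slack=1)
Line 10: ['calendar', 'cat'] (min_width=12, slack=2)
Line 11: ['bright', 'picture'] (min_width=14, slack=0)
Line 12: ['train', 'number'] (min_width=12, slack=2)
Line 13: ['rice'] (min_width=4, slack=10)
Total lines: 13

Answer: 13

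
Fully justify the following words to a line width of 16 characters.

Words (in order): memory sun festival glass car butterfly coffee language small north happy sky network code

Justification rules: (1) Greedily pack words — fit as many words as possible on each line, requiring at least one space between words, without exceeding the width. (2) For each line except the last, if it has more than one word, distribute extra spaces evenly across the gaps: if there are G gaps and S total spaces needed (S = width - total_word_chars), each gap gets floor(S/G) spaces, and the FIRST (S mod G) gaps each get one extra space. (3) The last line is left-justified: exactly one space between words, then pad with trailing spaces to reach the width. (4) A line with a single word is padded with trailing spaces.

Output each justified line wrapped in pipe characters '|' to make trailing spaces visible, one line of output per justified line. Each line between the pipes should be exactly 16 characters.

Line 1: ['memory', 'sun'] (min_width=10, slack=6)
Line 2: ['festival', 'glass'] (min_width=14, slack=2)
Line 3: ['car', 'butterfly'] (min_width=13, slack=3)
Line 4: ['coffee', 'language'] (min_width=15, slack=1)
Line 5: ['small', 'north'] (min_width=11, slack=5)
Line 6: ['happy', 'sky'] (min_width=9, slack=7)
Line 7: ['network', 'code'] (min_width=12, slack=4)

Answer: |memory       sun|
|festival   glass|
|car    butterfly|
|coffee  language|
|small      north|
|happy        sky|
|network code    |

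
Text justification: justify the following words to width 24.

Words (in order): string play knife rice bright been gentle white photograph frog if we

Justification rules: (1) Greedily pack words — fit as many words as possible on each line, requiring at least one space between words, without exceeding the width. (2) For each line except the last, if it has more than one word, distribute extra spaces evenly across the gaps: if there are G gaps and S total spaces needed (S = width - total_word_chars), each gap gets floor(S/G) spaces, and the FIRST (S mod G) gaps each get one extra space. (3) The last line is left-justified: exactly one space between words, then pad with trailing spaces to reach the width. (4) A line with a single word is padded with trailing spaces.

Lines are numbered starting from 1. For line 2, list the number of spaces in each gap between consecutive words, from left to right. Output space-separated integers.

Answer: 1 1 1

Derivation:
Line 1: ['string', 'play', 'knife', 'rice'] (min_width=22, slack=2)
Line 2: ['bright', 'been', 'gentle', 'white'] (min_width=24, slack=0)
Line 3: ['photograph', 'frog', 'if', 'we'] (min_width=21, slack=3)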